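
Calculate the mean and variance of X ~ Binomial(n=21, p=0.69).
E[X] = 14.4900, Var(X) = 4.4919

We have X ~ Binomial(n=21, p=0.69).

For a Binomial distribution with n=21, p=0.69:

Expected value:
E[X] = 14.4900

Variance:
Var(X) = 4.4919

Standard deviation:
σ = √Var(X) = 2.1194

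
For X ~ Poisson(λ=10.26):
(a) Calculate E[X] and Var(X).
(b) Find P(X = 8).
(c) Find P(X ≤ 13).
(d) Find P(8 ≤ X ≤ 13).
(a) E[X] = 10.2600, Var(X) = 10.2600
(b) P(X = 8) = 0.106610
(c) P(X ≤ 13) = 0.844778
(d) P(8 ≤ X ≤ 13) = 0.647071

We have X ~ Poisson(λ=10.26).

(a) Moments:
E[X] = 10.2600
Var(X) = 10.2600
σ = √Var(X) = 3.2031

(b) Point probability using PMF:
P(X = 8) = 0.106610

(c) Cumulative probability using CDF:
P(X ≤ 13) = F(13) = 0.844778

(d) Range probability:
P(8 ≤ X ≤ 13) = P(X ≤ 13) - P(X ≤ 7)
                   = F(13) - F(7)
                   = 0.844778 - 0.197707
                   = 0.647071

This means approximately 64.7% of outcomes fall in the interval [8, 13].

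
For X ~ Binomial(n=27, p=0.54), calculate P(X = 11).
0.059657

We have X ~ Binomial(n=27, p=0.54).

For a Binomial distribution, the PMF gives us the probability of each outcome.

Using the PMF formula:
P(X = 11) = 0.059657

Rounded to 4 decimal places: 0.0597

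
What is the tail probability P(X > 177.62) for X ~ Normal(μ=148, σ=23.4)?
0.102790

We have X ~ Normal(μ=148, σ=23.4).

P(X > 177.62) = 1 - P(X ≤ 177.62)
                = 1 - F(177.62)
                = 1 - 0.897210
                = 0.102790

So there's approximately a 10.3% chance that X exceeds 177.62.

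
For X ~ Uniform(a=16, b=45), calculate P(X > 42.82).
0.075172

We have X ~ Uniform(a=16, b=45).

P(X > 42.82) = 1 - P(X ≤ 42.82)
                = 1 - F(42.82)
                = 1 - 0.924828
                = 0.075172

So there's approximately a 7.5% chance that X exceeds 42.82.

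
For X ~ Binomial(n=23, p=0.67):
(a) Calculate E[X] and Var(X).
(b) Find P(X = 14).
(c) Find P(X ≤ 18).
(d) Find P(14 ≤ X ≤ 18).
(a) E[X] = 15.4100, Var(X) = 5.0853
(b) P(X = 14) = 0.139314
(c) P(X ≤ 18) = 0.919408
(d) P(14 ≤ X ≤ 18) = 0.722808

We have X ~ Binomial(n=23, p=0.67).

(a) Moments:
E[X] = 15.4100
Var(X) = 5.0853
σ = √Var(X) = 2.2551

(b) Point probability using PMF:
P(X = 14) = 0.139314

(c) Cumulative probability using CDF:
P(X ≤ 18) = F(18) = 0.919408

(d) Range probability:
P(14 ≤ X ≤ 18) = P(X ≤ 18) - P(X ≤ 13)
                   = F(18) - F(13)
                   = 0.919408 - 0.196599
                   = 0.722808

This means approximately 72.3% of outcomes fall in the interval [14, 18].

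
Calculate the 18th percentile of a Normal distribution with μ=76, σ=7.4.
69.2263

We have X ~ Normal(μ=76, σ=7.4).

We want to find x such that P(X ≤ x) = 0.18.

This is the 18th percentile, which means 18% of values fall below this point.

Using the inverse CDF (quantile function):
x = F⁻¹(0.18) = 69.2263

Verification: P(X ≤ 69.2263) = 0.18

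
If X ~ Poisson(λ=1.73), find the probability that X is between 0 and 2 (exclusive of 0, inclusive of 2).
0.571999

We have X ~ Poisson(λ=1.73).

To find P(0 < X ≤ 2), we use:
P(0 < X ≤ 2) = P(X ≤ 2) - P(X ≤ 0)
                 = F(2) - F(0)
                 = 0.749284 - 0.177284
                 = 0.571999

So there's approximately a 57.2% chance that X falls in this range.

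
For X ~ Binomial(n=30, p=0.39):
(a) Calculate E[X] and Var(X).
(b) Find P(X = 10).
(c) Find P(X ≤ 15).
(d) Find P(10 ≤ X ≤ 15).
(a) E[X] = 11.7000, Var(X) = 7.1370
(b) P(X = 10) = 0.124456
(c) P(X ≤ 15) = 0.921159
(d) P(10 ≤ X ≤ 15) = 0.714516

We have X ~ Binomial(n=30, p=0.39).

(a) Moments:
E[X] = 11.7000
Var(X) = 7.1370
σ = √Var(X) = 2.6715

(b) Point probability using PMF:
P(X = 10) = 0.124456

(c) Cumulative probability using CDF:
P(X ≤ 15) = F(15) = 0.921159

(d) Range probability:
P(10 ≤ X ≤ 15) = P(X ≤ 15) - P(X ≤ 9)
                   = F(15) - F(9)
                   = 0.921159 - 0.206642
                   = 0.714516

This means approximately 71.5% of outcomes fall in the interval [10, 15].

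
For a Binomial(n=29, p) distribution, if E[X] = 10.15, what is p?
p = 0.35

For a Binomial(n, p) distribution:
E[X] = n × p

Given n = 29 and E[X] = 10.15:
10.15 = 29 × p
p = 10.15 / 29 = 0.35

Verification: Binomial(29, 0.35) has E[X] = 10.15 ✓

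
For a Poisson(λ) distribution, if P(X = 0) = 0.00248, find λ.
λ = 5.9995

For a Poisson(λ) distribution, the PMF at 0 is:
P(X = 0) = λ^0 e^(-λ) / 0! = e^(-λ)

Given P(X = 0) = 0.00248:
e^(-λ) = 0.00248
-λ = ln(0.00248)
λ = -ln(0.00248) = 5.9995

Verification: e^(-5.9995) = 0.00248 ✓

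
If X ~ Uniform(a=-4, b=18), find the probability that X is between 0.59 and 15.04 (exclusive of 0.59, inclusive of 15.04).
0.656818

We have X ~ Uniform(a=-4, b=18).

To find P(0.59 < X ≤ 15.04), we use:
P(0.59 < X ≤ 15.04) = P(X ≤ 15.04) - P(X ≤ 0.59)
                 = F(15.04) - F(0.59)
                 = 0.865455 - 0.208636
                 = 0.656818

So there's approximately a 65.7% chance that X falls in this range.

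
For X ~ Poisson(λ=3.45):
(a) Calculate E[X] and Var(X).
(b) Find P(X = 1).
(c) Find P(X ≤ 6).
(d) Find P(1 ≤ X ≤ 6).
(a) E[X] = 3.4500, Var(X) = 3.4500
(b) P(X = 1) = 0.109522
(c) P(X ≤ 6) = 0.938498
(d) P(1 ≤ X ≤ 6) = 0.906752

We have X ~ Poisson(λ=3.45).

(a) Moments:
E[X] = 3.4500
Var(X) = 3.4500
σ = √Var(X) = 1.8574

(b) Point probability using PMF:
P(X = 1) = 0.109522

(c) Cumulative probability using CDF:
P(X ≤ 6) = F(6) = 0.938498

(d) Range probability:
P(1 ≤ X ≤ 6) = P(X ≤ 6) - P(X ≤ 0)
                   = F(6) - F(0)
                   = 0.938498 - 0.031746
                   = 0.906752

This means approximately 90.7% of outcomes fall in the interval [1, 6].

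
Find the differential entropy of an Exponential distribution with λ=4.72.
-0.5518 nats

We have X ~ Exponential(λ=4.72).

The differential entropy measures the uncertainty or information content of the distribution.

For an Exponential distribution with λ=4.72:
h(X) = -0.5518 nats

(In bits, this would be -0.7961 bits.)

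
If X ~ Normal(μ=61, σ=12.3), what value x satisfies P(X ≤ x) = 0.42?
58.5167

We have X ~ Normal(μ=61, σ=12.3).

We want to find x such that P(X ≤ x) = 0.42.

This is the 42nd percentile, which means 42% of values fall below this point.

Using the inverse CDF (quantile function):
x = F⁻¹(0.42) = 58.5167

Verification: P(X ≤ 58.5167) = 0.42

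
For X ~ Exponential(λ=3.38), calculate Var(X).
0.0875

We have X ~ Exponential(λ=3.38).

For an Exponential distribution with λ=3.38:
Var(X) = 0.0875

The variance measures the spread of the distribution around the mean.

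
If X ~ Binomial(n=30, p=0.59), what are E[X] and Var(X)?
E[X] = 17.7000, Var(X) = 7.2570

We have X ~ Binomial(n=30, p=0.59).

For a Binomial distribution with n=30, p=0.59:

Expected value:
E[X] = 17.7000

Variance:
Var(X) = 7.2570

Standard deviation:
σ = √Var(X) = 2.6939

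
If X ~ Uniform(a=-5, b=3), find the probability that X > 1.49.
0.188750

We have X ~ Uniform(a=-5, b=3).

P(X > 1.49) = 1 - P(X ≤ 1.49)
                = 1 - F(1.49)
                = 1 - 0.811250
                = 0.188750

So there's approximately a 18.9% chance that X exceeds 1.49.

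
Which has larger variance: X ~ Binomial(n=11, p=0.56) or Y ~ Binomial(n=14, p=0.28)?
Y has larger variance (2.8224 > 2.7104)

Compute the variance for each distribution:

X ~ Binomial(n=11, p=0.56):
Var(X) = 2.7104

Y ~ Binomial(n=14, p=0.28):
Var(Y) = 2.8224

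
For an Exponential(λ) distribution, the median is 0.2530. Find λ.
λ = 2.7397

For X ~ Exponential(λ), the CDF is F(x) = 1 - e^(-λx).
The median m satisfies F(m) = 0.5:
1 - e^(-λm) = 0.5
e^(-λm) = 0.5
λm = ln(2)
m = ln(2) / λ

Given m = 0.2530:
λ = ln(2) / 0.2530 = 0.693147 / 0.2530 = 2.7397

Verification: ln(2) / 2.7397 = 0.2530 ✓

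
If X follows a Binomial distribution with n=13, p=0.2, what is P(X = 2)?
0.268006

We have X ~ Binomial(n=13, p=0.2).

For a Binomial distribution, the PMF gives us the probability of each outcome.

Using the PMF formula:
P(X = 2) = 0.268006

Rounded to 4 decimal places: 0.2680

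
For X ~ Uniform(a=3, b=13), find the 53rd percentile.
8.3000

We have X ~ Uniform(a=3, b=13).

We want to find x such that P(X ≤ x) = 0.53.

This is the 53rd percentile, which means 53% of values fall below this point.

Using the inverse CDF (quantile function):
x = F⁻¹(0.53) = 8.3000

Verification: P(X ≤ 8.3000) = 0.53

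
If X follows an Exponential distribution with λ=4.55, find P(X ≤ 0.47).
0.882169

We have X ~ Exponential(λ=4.55).

The CDF gives us P(X ≤ k).

Using the CDF:
P(X ≤ 0.47) = 0.882169

This means there's approximately a 88.2% chance that X is at most 0.47.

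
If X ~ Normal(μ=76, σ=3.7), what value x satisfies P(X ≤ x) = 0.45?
75.5351

We have X ~ Normal(μ=76, σ=3.7).

We want to find x such that P(X ≤ x) = 0.45.

This is the 45th percentile, which means 45% of values fall below this point.

Using the inverse CDF (quantile function):
x = F⁻¹(0.45) = 75.5351

Verification: P(X ≤ 75.5351) = 0.45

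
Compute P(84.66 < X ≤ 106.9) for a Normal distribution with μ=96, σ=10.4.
0.714927

We have X ~ Normal(μ=96, σ=10.4).

To find P(84.66 < X ≤ 106.9), we use:
P(84.66 < X ≤ 106.9) = P(X ≤ 106.9) - P(X ≤ 84.66)
                 = F(106.9) - F(84.66)
                 = 0.852698 - 0.137772
                 = 0.714927

So there's approximately a 71.5% chance that X falls in this range.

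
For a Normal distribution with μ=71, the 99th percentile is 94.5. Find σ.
σ = 10.1017

For X ~ Normal(μ, σ), the p-th percentile satisfies x = μ + z_p × σ,
where z_p = Φ⁻¹(p) is the standard normal quantile.

Step 1: z_{0.99} = Φ⁻¹(0.99) = 2.3263

Step 2: Solve for σ:
94.5 = 71 + 2.3263 × σ
σ = (94.5 - 71) / 2.3263
σ = 23.50 / 2.3263
σ = 10.1017

Verification: μ + z × σ = 71 + 2.3263 × 10.1017 = 94.50 ✓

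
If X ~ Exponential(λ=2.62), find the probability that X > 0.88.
0.099699

We have X ~ Exponential(λ=2.62).

P(X > 0.88) = 1 - P(X ≤ 0.88)
                = 1 - F(0.88)
                = 1 - 0.900301
                = 0.099699

So there's approximately a 10.0% chance that X exceeds 0.88.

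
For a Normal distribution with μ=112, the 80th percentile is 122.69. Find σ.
σ = 12.7017

For X ~ Normal(μ, σ), the p-th percentile satisfies x = μ + z_p × σ,
where z_p = Φ⁻¹(p) is the standard normal quantile.

Step 1: z_{0.8} = Φ⁻¹(0.8) = 0.8416

Step 2: Solve for σ:
122.69 = 112 + 0.8416 × σ
σ = (122.69 - 112) / 0.8416
σ = 10.69 / 0.8416
σ = 12.7017

Verification: μ + z × σ = 112 + 0.8416 × 12.7017 = 122.69 ✓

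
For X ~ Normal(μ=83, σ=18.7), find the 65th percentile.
90.2055

We have X ~ Normal(μ=83, σ=18.7).

We want to find x such that P(X ≤ x) = 0.65.

This is the 65th percentile, which means 65% of values fall below this point.

Using the inverse CDF (quantile function):
x = F⁻¹(0.65) = 90.2055

Verification: P(X ≤ 90.2055) = 0.65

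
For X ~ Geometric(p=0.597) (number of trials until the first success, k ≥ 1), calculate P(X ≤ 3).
0.934549

We have X ~ Geometric(p=0.597) (number of trials until the first success, k ≥ 1).

The CDF gives us P(X ≤ k).

Using the CDF:
P(X ≤ 3) = 0.934549

This means there's approximately a 93.5% chance that X is at most 3.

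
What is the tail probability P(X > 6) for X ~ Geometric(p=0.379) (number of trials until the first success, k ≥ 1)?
0.057352

We have X ~ Geometric(p=0.379) (number of trials until the first success, k ≥ 1).

P(X > 6) = 1 - P(X ≤ 6)
                = 1 - F(6)
                = 1 - 0.942648
                = 0.057352

So there's approximately a 5.7% chance that X exceeds 6.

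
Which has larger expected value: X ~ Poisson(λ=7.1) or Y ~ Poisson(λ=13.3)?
Y has larger mean (13.3000 > 7.1000)

Compute the expected value for each distribution:

X ~ Poisson(λ=7.1):
E[X] = 7.1000

Y ~ Poisson(λ=13.3):
E[Y] = 13.3000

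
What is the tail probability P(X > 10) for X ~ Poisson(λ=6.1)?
0.046890

We have X ~ Poisson(λ=6.1).

P(X > 10) = 1 - P(X ≤ 10)
                = 1 - F(10)
                = 1 - 0.953110
                = 0.046890

So there's approximately a 4.7% chance that X exceeds 10.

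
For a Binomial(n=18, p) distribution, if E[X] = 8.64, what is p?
p = 0.48

For a Binomial(n, p) distribution:
E[X] = n × p

Given n = 18 and E[X] = 8.64:
8.64 = 18 × p
p = 8.64 / 18 = 0.48

Verification: Binomial(18, 0.48) has E[X] = 8.64 ✓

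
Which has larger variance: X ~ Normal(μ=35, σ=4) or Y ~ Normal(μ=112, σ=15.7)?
Y has larger variance (246.4900 > 16.0000)

Compute the variance for each distribution:

X ~ Normal(μ=35, σ=4):
Var(X) = 16.0000

Y ~ Normal(μ=112, σ=15.7):
Var(Y) = 246.4900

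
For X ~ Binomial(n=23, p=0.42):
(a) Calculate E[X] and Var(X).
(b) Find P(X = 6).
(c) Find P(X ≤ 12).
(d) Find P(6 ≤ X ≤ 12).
(a) E[X] = 9.6600, Var(X) = 5.6028
(b) P(X = 6) = 0.052707
(c) P(X ≤ 12) = 0.884320
(d) P(6 ≤ X ≤ 12) = 0.848262

We have X ~ Binomial(n=23, p=0.42).

(a) Moments:
E[X] = 9.6600
Var(X) = 5.6028
σ = √Var(X) = 2.3670

(b) Point probability using PMF:
P(X = 6) = 0.052707

(c) Cumulative probability using CDF:
P(X ≤ 12) = F(12) = 0.884320

(d) Range probability:
P(6 ≤ X ≤ 12) = P(X ≤ 12) - P(X ≤ 5)
                   = F(12) - F(5)
                   = 0.884320 - 0.036058
                   = 0.848262

This means approximately 84.8% of outcomes fall in the interval [6, 12].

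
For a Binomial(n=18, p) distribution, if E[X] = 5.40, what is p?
p = 0.3

For a Binomial(n, p) distribution:
E[X] = n × p

Given n = 18 and E[X] = 5.40:
5.40 = 18 × p
p = 5.40 / 18 = 0.3

Verification: Binomial(18, 0.3) has E[X] = 5.40 ✓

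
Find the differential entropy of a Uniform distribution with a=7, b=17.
2.3026 nats

We have X ~ Uniform(a=7, b=17).

The differential entropy measures the uncertainty or information content of the distribution.

For a Uniform distribution with a=7, b=17:
h(X) = 2.3026 nats

(In bits, this would be 3.3219 bits.)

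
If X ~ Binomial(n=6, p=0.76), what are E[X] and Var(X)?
E[X] = 4.5600, Var(X) = 1.0944

We have X ~ Binomial(n=6, p=0.76).

For a Binomial distribution with n=6, p=0.76:

Expected value:
E[X] = 4.5600

Variance:
Var(X) = 1.0944

Standard deviation:
σ = √Var(X) = 1.0461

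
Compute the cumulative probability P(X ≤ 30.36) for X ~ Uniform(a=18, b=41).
0.537391

We have X ~ Uniform(a=18, b=41).

The CDF gives us P(X ≤ k).

Using the CDF:
P(X ≤ 30.36) = 0.537391

This means there's approximately a 53.7% chance that X is at most 30.36.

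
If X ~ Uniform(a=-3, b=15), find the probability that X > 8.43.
0.365000

We have X ~ Uniform(a=-3, b=15).

P(X > 8.43) = 1 - P(X ≤ 8.43)
                = 1 - F(8.43)
                = 1 - 0.635000
                = 0.365000

So there's approximately a 36.5% chance that X exceeds 8.43.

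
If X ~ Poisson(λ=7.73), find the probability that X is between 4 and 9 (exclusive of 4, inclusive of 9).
0.633340

We have X ~ Poisson(λ=7.73).

To find P(4 < X ≤ 9), we use:
P(4 < X ≤ 9) = P(X ≤ 9) - P(X ≤ 4)
                 = F(9) - F(4)
                 = 0.749509 - 0.116169
                 = 0.633340

So there's approximately a 63.3% chance that X falls in this range.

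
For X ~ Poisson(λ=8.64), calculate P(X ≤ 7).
0.367706

We have X ~ Poisson(λ=8.64).

The CDF gives us P(X ≤ k).

Using the CDF:
P(X ≤ 7) = 0.367706

This means there's approximately a 36.8% chance that X is at most 7.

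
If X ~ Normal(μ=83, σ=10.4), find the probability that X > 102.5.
0.030396

We have X ~ Normal(μ=83, σ=10.4).

P(X > 102.5) = 1 - P(X ≤ 102.5)
                = 1 - F(102.5)
                = 1 - 0.969604
                = 0.030396

So there's approximately a 3.0% chance that X exceeds 102.5.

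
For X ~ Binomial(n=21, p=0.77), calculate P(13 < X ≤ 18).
0.804723

We have X ~ Binomial(n=21, p=0.77).

To find P(13 < X ≤ 18), we use:
P(13 < X ≤ 18) = P(X ≤ 18) - P(X ≤ 13)
                 = F(18) - F(13)
                 = 0.892493 - 0.087770
                 = 0.804723

So there's approximately a 80.5% chance that X falls in this range.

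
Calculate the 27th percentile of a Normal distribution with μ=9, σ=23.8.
-5.5849

We have X ~ Normal(μ=9, σ=23.8).

We want to find x such that P(X ≤ x) = 0.27.

This is the 27th percentile, which means 27% of values fall below this point.

Using the inverse CDF (quantile function):
x = F⁻¹(0.27) = -5.5849

Verification: P(X ≤ -5.5849) = 0.27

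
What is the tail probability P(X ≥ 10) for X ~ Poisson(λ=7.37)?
0.208913

We have X ~ Poisson(λ=7.37).

For discrete distributions, P(X ≥ 10) = 1 - P(X ≤ 9).

P(X ≤ 9) = 0.791087
P(X ≥ 10) = 1 - 0.791087 = 0.208913

So there's approximately a 20.9% chance that X is at least 10.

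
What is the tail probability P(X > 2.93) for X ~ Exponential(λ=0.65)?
0.148897

We have X ~ Exponential(λ=0.65).

P(X > 2.93) = 1 - P(X ≤ 2.93)
                = 1 - F(2.93)
                = 1 - 0.851103
                = 0.148897

So there's approximately a 14.9% chance that X exceeds 2.93.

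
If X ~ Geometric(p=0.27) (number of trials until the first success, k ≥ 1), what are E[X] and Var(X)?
E[X] = 3.7037, Var(X) = 10.0137

We have X ~ Geometric(p=0.27) (number of trials until the first success, k ≥ 1).

For a Geometric distribution with p=0.27 (number of trials until the first success, k ≥ 1):

Expected value:
E[X] = 3.7037

Variance:
Var(X) = 10.0137

Standard deviation:
σ = √Var(X) = 3.1644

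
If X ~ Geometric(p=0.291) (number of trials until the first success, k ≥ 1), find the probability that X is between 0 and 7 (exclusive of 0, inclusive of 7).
0.909942

We have X ~ Geometric(p=0.291) (number of trials until the first success, k ≥ 1).

To find P(0 < X ≤ 7), we use:
P(0 < X ≤ 7) = P(X ≤ 7) - P(X ≤ 0)
                 = F(7) - F(0)
                 = 0.909942 - 0.000000
                 = 0.909942

So there's approximately a 91.0% chance that X falls in this range.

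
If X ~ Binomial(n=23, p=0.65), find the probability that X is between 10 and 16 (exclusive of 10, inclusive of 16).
0.718324

We have X ~ Binomial(n=23, p=0.65).

To find P(10 < X ≤ 16), we use:
P(10 < X ≤ 16) = P(X ≤ 16) - P(X ≤ 10)
                 = F(16) - F(10)
                 = 0.746584 - 0.028259
                 = 0.718324

So there's approximately a 71.8% chance that X falls in this range.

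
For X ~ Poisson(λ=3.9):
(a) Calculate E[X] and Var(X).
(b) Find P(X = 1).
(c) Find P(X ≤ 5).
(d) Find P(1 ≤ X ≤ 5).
(a) E[X] = 3.9000, Var(X) = 3.9000
(b) P(X = 1) = 0.078943
(c) P(X ≤ 5) = 0.800558
(d) P(1 ≤ X ≤ 5) = 0.780316

We have X ~ Poisson(λ=3.9).

(a) Moments:
E[X] = 3.9000
Var(X) = 3.9000
σ = √Var(X) = 1.9748

(b) Point probability using PMF:
P(X = 1) = 0.078943

(c) Cumulative probability using CDF:
P(X ≤ 5) = F(5) = 0.800558

(d) Range probability:
P(1 ≤ X ≤ 5) = P(X ≤ 5) - P(X ≤ 0)
                   = F(5) - F(0)
                   = 0.800558 - 0.020242
                   = 0.780316

This means approximately 78.0% of outcomes fall in the interval [1, 5].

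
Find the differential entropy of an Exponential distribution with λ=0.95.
1.0513 nats

We have X ~ Exponential(λ=0.95).

The differential entropy measures the uncertainty or information content of the distribution.

For an Exponential distribution with λ=0.95:
h(X) = 1.0513 nats

(In bits, this would be 1.5167 bits.)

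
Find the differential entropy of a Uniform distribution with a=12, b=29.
2.8332 nats

We have X ~ Uniform(a=12, b=29).

The differential entropy measures the uncertainty or information content of the distribution.

For a Uniform distribution with a=12, b=29:
h(X) = 2.8332 nats

(In bits, this would be 4.0875 bits.)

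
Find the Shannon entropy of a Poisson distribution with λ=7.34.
2.4033 nats

We have X ~ Poisson(λ=7.34).

The Shannon entropy measures the uncertainty or information content of the distribution.

For a Poisson distribution with λ=7.34:
H(X) = 2.4033 nats

(In bits, this would be 3.4672 bits.)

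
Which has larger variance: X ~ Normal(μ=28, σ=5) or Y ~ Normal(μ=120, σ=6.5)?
Y has larger variance (42.2500 > 25.0000)

Compute the variance for each distribution:

X ~ Normal(μ=28, σ=5):
Var(X) = 25.0000

Y ~ Normal(μ=120, σ=6.5):
Var(Y) = 42.2500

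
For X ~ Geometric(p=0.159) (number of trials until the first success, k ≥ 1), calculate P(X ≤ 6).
0.646185

We have X ~ Geometric(p=0.159) (number of trials until the first success, k ≥ 1).

The CDF gives us P(X ≤ k).

Using the CDF:
P(X ≤ 6) = 0.646185

This means there's approximately a 64.6% chance that X is at most 6.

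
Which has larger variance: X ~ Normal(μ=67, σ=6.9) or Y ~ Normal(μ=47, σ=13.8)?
Y has larger variance (190.4400 > 47.6100)

Compute the variance for each distribution:

X ~ Normal(μ=67, σ=6.9):
Var(X) = 47.6100

Y ~ Normal(μ=47, σ=13.8):
Var(Y) = 190.4400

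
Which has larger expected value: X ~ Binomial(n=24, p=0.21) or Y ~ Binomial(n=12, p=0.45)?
Y has larger mean (5.4000 > 5.0400)

Compute the expected value for each distribution:

X ~ Binomial(n=24, p=0.21):
E[X] = 5.0400

Y ~ Binomial(n=12, p=0.45):
E[Y] = 5.4000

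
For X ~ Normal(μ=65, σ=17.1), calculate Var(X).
292.4100

We have X ~ Normal(μ=65, σ=17.1).

For a Normal distribution with μ=65, σ=17.1:
Var(X) = 292.4100

The variance measures the spread of the distribution around the mean.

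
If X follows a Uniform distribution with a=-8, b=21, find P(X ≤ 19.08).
0.933793

We have X ~ Uniform(a=-8, b=21).

The CDF gives us P(X ≤ k).

Using the CDF:
P(X ≤ 19.08) = 0.933793

This means there's approximately a 93.4% chance that X is at most 19.08.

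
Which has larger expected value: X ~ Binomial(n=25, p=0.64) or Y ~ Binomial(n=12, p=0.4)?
X has larger mean (16.0000 > 4.8000)

Compute the expected value for each distribution:

X ~ Binomial(n=25, p=0.64):
E[X] = 16.0000

Y ~ Binomial(n=12, p=0.4):
E[Y] = 4.8000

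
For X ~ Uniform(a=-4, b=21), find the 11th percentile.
-1.2500

We have X ~ Uniform(a=-4, b=21).

We want to find x such that P(X ≤ x) = 0.11.

This is the 11th percentile, which means 11% of values fall below this point.

Using the inverse CDF (quantile function):
x = F⁻¹(0.11) = -1.2500

Verification: P(X ≤ -1.2500) = 0.11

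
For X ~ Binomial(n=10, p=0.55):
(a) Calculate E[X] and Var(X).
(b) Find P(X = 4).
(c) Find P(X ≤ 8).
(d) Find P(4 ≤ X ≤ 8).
(a) E[X] = 5.5000, Var(X) = 2.4750
(b) P(X = 4) = 0.159568
(c) P(X ≤ 8) = 0.976743
(d) P(4 ≤ X ≤ 8) = 0.874748

We have X ~ Binomial(n=10, p=0.55).

(a) Moments:
E[X] = 5.5000
Var(X) = 2.4750
σ = √Var(X) = 1.5732

(b) Point probability using PMF:
P(X = 4) = 0.159568

(c) Cumulative probability using CDF:
P(X ≤ 8) = F(8) = 0.976743

(d) Range probability:
P(4 ≤ X ≤ 8) = P(X ≤ 8) - P(X ≤ 3)
                   = F(8) - F(3)
                   = 0.976743 - 0.101995
                   = 0.874748

This means approximately 87.5% of outcomes fall in the interval [4, 8].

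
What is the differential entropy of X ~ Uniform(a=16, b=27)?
2.3979 nats

We have X ~ Uniform(a=16, b=27).

The differential entropy measures the uncertainty or information content of the distribution.

For a Uniform distribution with a=16, b=27:
h(X) = 2.3979 nats

(In bits, this would be 3.4594 bits.)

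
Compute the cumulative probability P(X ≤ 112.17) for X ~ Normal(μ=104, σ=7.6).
0.858813

We have X ~ Normal(μ=104, σ=7.6).

The CDF gives us P(X ≤ k).

Using the CDF:
P(X ≤ 112.17) = 0.858813

This means there's approximately a 85.9% chance that X is at most 112.17.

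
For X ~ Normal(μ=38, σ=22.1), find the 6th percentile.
3.6395

We have X ~ Normal(μ=38, σ=22.1).

We want to find x such that P(X ≤ x) = 0.06.

This is the 6th percentile, which means 6% of values fall below this point.

Using the inverse CDF (quantile function):
x = F⁻¹(0.06) = 3.6395

Verification: P(X ≤ 3.6395) = 0.06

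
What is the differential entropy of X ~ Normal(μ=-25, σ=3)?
2.5176 nats

We have X ~ Normal(μ=-25, σ=3).

The differential entropy measures the uncertainty or information content of the distribution.

For a Normal distribution with μ=-25, σ=3:
h(X) = 2.5176 nats

(In bits, this would be 3.6321 bits.)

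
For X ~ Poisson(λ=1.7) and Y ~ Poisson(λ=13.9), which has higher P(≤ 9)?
X has higher probability (P(X ≤ 9) = 1.0000 > P(Y ≤ 9) = 0.1142)

Compute P(≤ 9) for each distribution:

X ~ Poisson(λ=1.7):
P(X ≤ 9) = 1.0000

Y ~ Poisson(λ=13.9):
P(Y ≤ 9) = 0.1142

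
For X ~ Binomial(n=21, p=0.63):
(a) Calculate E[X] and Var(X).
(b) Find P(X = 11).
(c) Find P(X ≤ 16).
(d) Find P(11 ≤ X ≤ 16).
(a) E[X] = 13.2300, Var(X) = 4.8951
(b) P(X = 11) = 0.105242
(c) P(X ≤ 16) = 0.934775
(d) P(11 ≤ X ≤ 16) = 0.824859

We have X ~ Binomial(n=21, p=0.63).

(a) Moments:
E[X] = 13.2300
Var(X) = 4.8951
σ = √Var(X) = 2.2125

(b) Point probability using PMF:
P(X = 11) = 0.105242

(c) Cumulative probability using CDF:
P(X ≤ 16) = F(16) = 0.934775

(d) Range probability:
P(11 ≤ X ≤ 16) = P(X ≤ 16) - P(X ≤ 10)
                   = F(16) - F(10)
                   = 0.934775 - 0.109916
                   = 0.824859

This means approximately 82.5% of outcomes fall in the interval [11, 16].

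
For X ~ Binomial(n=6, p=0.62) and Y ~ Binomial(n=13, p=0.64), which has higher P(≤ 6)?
X has higher probability (P(X ≤ 6) = 1.0000 > P(Y ≤ 6) = 0.1468)

Compute P(≤ 6) for each distribution:

X ~ Binomial(n=6, p=0.62):
P(X ≤ 6) = 1.0000

Y ~ Binomial(n=13, p=0.64):
P(Y ≤ 6) = 0.1468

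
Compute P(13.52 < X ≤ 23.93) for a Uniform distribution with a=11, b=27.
0.650625

We have X ~ Uniform(a=11, b=27).

To find P(13.52 < X ≤ 23.93), we use:
P(13.52 < X ≤ 23.93) = P(X ≤ 23.93) - P(X ≤ 13.52)
                 = F(23.93) - F(13.52)
                 = 0.808125 - 0.157500
                 = 0.650625

So there's approximately a 65.1% chance that X falls in this range.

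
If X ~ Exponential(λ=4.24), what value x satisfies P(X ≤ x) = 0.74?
0.3177

We have X ~ Exponential(λ=4.24).

We want to find x such that P(X ≤ x) = 0.74.

This is the 74th percentile, which means 74% of values fall below this point.

Using the inverse CDF (quantile function):
x = F⁻¹(0.74) = 0.3177

Verification: P(X ≤ 0.3177) = 0.74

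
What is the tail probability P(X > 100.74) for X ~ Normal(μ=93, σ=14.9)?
0.301719

We have X ~ Normal(μ=93, σ=14.9).

P(X > 100.74) = 1 - P(X ≤ 100.74)
                = 1 - F(100.74)
                = 1 - 0.698281
                = 0.301719

So there's approximately a 30.2% chance that X exceeds 100.74.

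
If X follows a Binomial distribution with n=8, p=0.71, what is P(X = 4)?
0.125812

We have X ~ Binomial(n=8, p=0.71).

For a Binomial distribution, the PMF gives us the probability of each outcome.

Using the PMF formula:
P(X = 4) = 0.125812

Rounded to 4 decimal places: 0.1258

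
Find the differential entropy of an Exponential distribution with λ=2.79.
-0.0260 nats

We have X ~ Exponential(λ=2.79).

The differential entropy measures the uncertainty or information content of the distribution.

For an Exponential distribution with λ=2.79:
h(X) = -0.0260 nats

(In bits, this would be -0.0376 bits.)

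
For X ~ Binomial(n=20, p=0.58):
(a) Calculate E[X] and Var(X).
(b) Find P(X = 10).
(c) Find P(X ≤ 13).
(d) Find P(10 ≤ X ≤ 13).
(a) E[X] = 11.6000, Var(X) = 4.8720
(b) P(X = 10) = 0.135948
(c) P(X ≤ 13) = 0.804088
(d) P(10 ≤ X ≤ 13) = 0.633601

We have X ~ Binomial(n=20, p=0.58).

(a) Moments:
E[X] = 11.6000
Var(X) = 4.8720
σ = √Var(X) = 2.2073

(b) Point probability using PMF:
P(X = 10) = 0.135948

(c) Cumulative probability using CDF:
P(X ≤ 13) = F(13) = 0.804088

(d) Range probability:
P(10 ≤ X ≤ 13) = P(X ≤ 13) - P(X ≤ 9)
                   = F(13) - F(9)
                   = 0.804088 - 0.170487
                   = 0.633601

This means approximately 63.4% of outcomes fall in the interval [10, 13].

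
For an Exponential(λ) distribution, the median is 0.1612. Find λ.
λ = 4.2999

For X ~ Exponential(λ), the CDF is F(x) = 1 - e^(-λx).
The median m satisfies F(m) = 0.5:
1 - e^(-λm) = 0.5
e^(-λm) = 0.5
λm = ln(2)
m = ln(2) / λ

Given m = 0.1612:
λ = ln(2) / 0.1612 = 0.693147 / 0.1612 = 4.2999

Verification: ln(2) / 4.2999 = 0.1612 ✓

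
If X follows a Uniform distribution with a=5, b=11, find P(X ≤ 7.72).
0.453333

We have X ~ Uniform(a=5, b=11).

The CDF gives us P(X ≤ k).

Using the CDF:
P(X ≤ 7.72) = 0.453333

This means there's approximately a 45.3% chance that X is at most 7.72.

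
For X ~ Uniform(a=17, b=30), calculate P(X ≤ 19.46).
0.189231

We have X ~ Uniform(a=17, b=30).

The CDF gives us P(X ≤ k).

Using the CDF:
P(X ≤ 19.46) = 0.189231

This means there's approximately a 18.9% chance that X is at most 19.46.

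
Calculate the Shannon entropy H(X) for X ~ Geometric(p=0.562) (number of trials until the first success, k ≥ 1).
1.2196 nats

We have X ~ Geometric(p=0.562) (number of trials until the first success, k ≥ 1).

The Shannon entropy measures the uncertainty or information content of the distribution.

For a Geometric distribution with p=0.562 (number of trials until the first success, k ≥ 1):
H(X) = 1.2196 nats

(In bits, this would be 1.7596 bits.)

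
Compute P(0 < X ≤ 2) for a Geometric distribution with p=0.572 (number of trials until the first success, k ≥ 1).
0.816816

We have X ~ Geometric(p=0.572) (number of trials until the first success, k ≥ 1).

To find P(0 < X ≤ 2), we use:
P(0 < X ≤ 2) = P(X ≤ 2) - P(X ≤ 0)
                 = F(2) - F(0)
                 = 0.816816 - 0.000000
                 = 0.816816

So there's approximately a 81.7% chance that X falls in this range.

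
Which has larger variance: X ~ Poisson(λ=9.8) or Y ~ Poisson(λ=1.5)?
X has larger variance (9.8000 > 1.5000)

Compute the variance for each distribution:

X ~ Poisson(λ=9.8):
Var(X) = 9.8000

Y ~ Poisson(λ=1.5):
Var(Y) = 1.5000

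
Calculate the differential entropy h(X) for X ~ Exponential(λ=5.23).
-0.6544 nats

We have X ~ Exponential(λ=5.23).

The differential entropy measures the uncertainty or information content of the distribution.

For an Exponential distribution with λ=5.23:
h(X) = -0.6544 nats

(In bits, this would be -0.9441 bits.)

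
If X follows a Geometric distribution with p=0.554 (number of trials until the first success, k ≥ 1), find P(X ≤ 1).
0.554000

We have X ~ Geometric(p=0.554) (number of trials until the first success, k ≥ 1).

The CDF gives us P(X ≤ k).

Using the CDF:
P(X ≤ 1) = 0.554000

This means there's approximately a 55.4% chance that X is at most 1.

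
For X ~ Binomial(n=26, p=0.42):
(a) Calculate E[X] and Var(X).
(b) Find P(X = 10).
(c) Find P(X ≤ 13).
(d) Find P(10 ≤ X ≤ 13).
(a) E[X] = 10.9200, Var(X) = 6.3336
(b) P(X = 10) = 0.148791
(c) P(X ≤ 13) = 0.847291
(d) P(10 ≤ X ≤ 13) = 0.557998

We have X ~ Binomial(n=26, p=0.42).

(a) Moments:
E[X] = 10.9200
Var(X) = 6.3336
σ = √Var(X) = 2.5167

(b) Point probability using PMF:
P(X = 10) = 0.148791

(c) Cumulative probability using CDF:
P(X ≤ 13) = F(13) = 0.847291

(d) Range probability:
P(10 ≤ X ≤ 13) = P(X ≤ 13) - P(X ≤ 9)
                   = F(13) - F(9)
                   = 0.847291 - 0.289292
                   = 0.557998

This means approximately 55.8% of outcomes fall in the interval [10, 13].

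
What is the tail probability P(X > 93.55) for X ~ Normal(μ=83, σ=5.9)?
0.036877

We have X ~ Normal(μ=83, σ=5.9).

P(X > 93.55) = 1 - P(X ≤ 93.55)
                = 1 - F(93.55)
                = 1 - 0.963123
                = 0.036877

So there's approximately a 3.7% chance that X exceeds 93.55.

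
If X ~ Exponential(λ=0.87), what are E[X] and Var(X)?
E[X] = 1.1494, Var(X) = 1.3212

We have X ~ Exponential(λ=0.87).

For an Exponential distribution with λ=0.87:

Expected value:
E[X] = 1.1494

Variance:
Var(X) = 1.3212

Standard deviation:
σ = √Var(X) = 1.1494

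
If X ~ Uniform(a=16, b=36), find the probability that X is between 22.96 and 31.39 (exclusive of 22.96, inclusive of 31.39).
0.421500

We have X ~ Uniform(a=16, b=36).

To find P(22.96 < X ≤ 31.39), we use:
P(22.96 < X ≤ 31.39) = P(X ≤ 31.39) - P(X ≤ 22.96)
                 = F(31.39) - F(22.96)
                 = 0.769500 - 0.348000
                 = 0.421500

So there's approximately a 42.2% chance that X falls in this range.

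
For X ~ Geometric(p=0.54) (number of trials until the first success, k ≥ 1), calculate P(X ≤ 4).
0.955225

We have X ~ Geometric(p=0.54) (number of trials until the first success, k ≥ 1).

The CDF gives us P(X ≤ k).

Using the CDF:
P(X ≤ 4) = 0.955225

This means there's approximately a 95.5% chance that X is at most 4.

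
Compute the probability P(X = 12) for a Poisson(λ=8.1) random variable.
0.050547

We have X ~ Poisson(λ=8.1).

For a Poisson distribution, the PMF gives us the probability of each outcome.

Using the PMF formula:
P(X = 12) = 0.050547

Rounded to 4 decimal places: 0.0505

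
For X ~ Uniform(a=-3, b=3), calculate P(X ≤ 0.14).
0.523333

We have X ~ Uniform(a=-3, b=3).

The CDF gives us P(X ≤ k).

Using the CDF:
P(X ≤ 0.14) = 0.523333

This means there's approximately a 52.3% chance that X is at most 0.14.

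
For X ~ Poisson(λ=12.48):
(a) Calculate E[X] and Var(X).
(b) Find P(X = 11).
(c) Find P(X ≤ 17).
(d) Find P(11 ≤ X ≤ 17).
(a) E[X] = 12.4800, Var(X) = 12.4800
(b) P(X = 11) = 0.108946
(c) P(X ≤ 17) = 0.916764
(d) P(11 ≤ X ≤ 17) = 0.617772

We have X ~ Poisson(λ=12.48).

(a) Moments:
E[X] = 12.4800
Var(X) = 12.4800
σ = √Var(X) = 3.5327

(b) Point probability using PMF:
P(X = 11) = 0.108946

(c) Cumulative probability using CDF:
P(X ≤ 17) = F(17) = 0.916764

(d) Range probability:
P(11 ≤ X ≤ 17) = P(X ≤ 17) - P(X ≤ 10)
                   = F(17) - F(10)
                   = 0.916764 - 0.298991
                   = 0.617772

This means approximately 61.8% of outcomes fall in the interval [11, 17].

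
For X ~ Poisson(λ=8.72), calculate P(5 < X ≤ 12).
0.761406

We have X ~ Poisson(λ=8.72).

To find P(5 < X ≤ 12), we use:
P(5 < X ≤ 12) = P(X ≤ 12) - P(X ≤ 5)
                 = F(12) - F(5)
                 = 0.895188 - 0.133782
                 = 0.761406

So there's approximately a 76.1% chance that X falls in this range.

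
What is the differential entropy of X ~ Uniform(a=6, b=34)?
3.3322 nats

We have X ~ Uniform(a=6, b=34).

The differential entropy measures the uncertainty or information content of the distribution.

For a Uniform distribution with a=6, b=34:
h(X) = 3.3322 nats

(In bits, this would be 4.8074 bits.)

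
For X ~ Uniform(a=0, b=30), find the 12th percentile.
3.6000

We have X ~ Uniform(a=0, b=30).

We want to find x such that P(X ≤ x) = 0.12.

This is the 12th percentile, which means 12% of values fall below this point.

Using the inverse CDF (quantile function):
x = F⁻¹(0.12) = 3.6000

Verification: P(X ≤ 3.6000) = 0.12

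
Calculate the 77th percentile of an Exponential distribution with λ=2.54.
0.5786

We have X ~ Exponential(λ=2.54).

We want to find x such that P(X ≤ x) = 0.77.

This is the 77th percentile, which means 77% of values fall below this point.

Using the inverse CDF (quantile function):
x = F⁻¹(0.77) = 0.5786

Verification: P(X ≤ 0.5786) = 0.77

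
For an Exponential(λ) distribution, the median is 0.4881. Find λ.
λ = 1.4201

For X ~ Exponential(λ), the CDF is F(x) = 1 - e^(-λx).
The median m satisfies F(m) = 0.5:
1 - e^(-λm) = 0.5
e^(-λm) = 0.5
λm = ln(2)
m = ln(2) / λ

Given m = 0.4881:
λ = ln(2) / 0.4881 = 0.693147 / 0.4881 = 1.4201

Verification: ln(2) / 1.4201 = 0.4881 ✓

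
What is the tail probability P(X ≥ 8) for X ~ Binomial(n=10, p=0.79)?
0.647441

We have X ~ Binomial(n=10, p=0.79).

For discrete distributions, P(X ≥ 8) = 1 - P(X ≤ 7).

P(X ≤ 7) = 0.352559
P(X ≥ 8) = 1 - 0.352559 = 0.647441

So there's approximately a 64.7% chance that X is at least 8.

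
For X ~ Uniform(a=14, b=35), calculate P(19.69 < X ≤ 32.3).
0.600476

We have X ~ Uniform(a=14, b=35).

To find P(19.69 < X ≤ 32.3), we use:
P(19.69 < X ≤ 32.3) = P(X ≤ 32.3) - P(X ≤ 19.69)
                 = F(32.3) - F(19.69)
                 = 0.871429 - 0.270952
                 = 0.600476

So there's approximately a 60.0% chance that X falls in this range.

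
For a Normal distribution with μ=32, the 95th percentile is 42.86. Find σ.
σ = 6.6024

For X ~ Normal(μ, σ), the p-th percentile satisfies x = μ + z_p × σ,
where z_p = Φ⁻¹(p) is the standard normal quantile.

Step 1: z_{0.95} = Φ⁻¹(0.95) = 1.6449

Step 2: Solve for σ:
42.86 = 32 + 1.6449 × σ
σ = (42.86 - 32) / 1.6449
σ = 10.86 / 1.6449
σ = 6.6024

Verification: μ + z × σ = 32 + 1.6449 × 6.6024 = 42.86 ✓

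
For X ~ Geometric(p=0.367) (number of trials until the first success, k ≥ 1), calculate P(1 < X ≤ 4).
0.472448

We have X ~ Geometric(p=0.367) (number of trials until the first success, k ≥ 1).

To find P(1 < X ≤ 4), we use:
P(1 < X ≤ 4) = P(X ≤ 4) - P(X ≤ 1)
                 = F(4) - F(1)
                 = 0.839448 - 0.367000
                 = 0.472448

So there's approximately a 47.2% chance that X falls in this range.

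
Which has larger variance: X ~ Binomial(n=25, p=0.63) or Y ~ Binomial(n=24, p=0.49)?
Y has larger variance (5.9976 > 5.8275)

Compute the variance for each distribution:

X ~ Binomial(n=25, p=0.63):
Var(X) = 5.8275

Y ~ Binomial(n=24, p=0.49):
Var(Y) = 5.9976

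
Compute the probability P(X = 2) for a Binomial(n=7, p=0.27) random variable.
0.317367

We have X ~ Binomial(n=7, p=0.27).

For a Binomial distribution, the PMF gives us the probability of each outcome.

Using the PMF formula:
P(X = 2) = 0.317367

Rounded to 4 decimal places: 0.3174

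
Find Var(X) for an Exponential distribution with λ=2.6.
0.1479

We have X ~ Exponential(λ=2.6).

For an Exponential distribution with λ=2.6:
Var(X) = 0.1479

The variance measures the spread of the distribution around the mean.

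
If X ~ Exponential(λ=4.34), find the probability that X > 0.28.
0.296651

We have X ~ Exponential(λ=4.34).

P(X > 0.28) = 1 - P(X ≤ 0.28)
                = 1 - F(0.28)
                = 1 - 0.703349
                = 0.296651

So there's approximately a 29.7% chance that X exceeds 0.28.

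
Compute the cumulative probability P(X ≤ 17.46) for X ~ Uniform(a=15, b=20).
0.492000

We have X ~ Uniform(a=15, b=20).

The CDF gives us P(X ≤ k).

Using the CDF:
P(X ≤ 17.46) = 0.492000

This means there's approximately a 49.2% chance that X is at most 17.46.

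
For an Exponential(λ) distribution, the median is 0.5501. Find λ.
λ = 1.2600

For X ~ Exponential(λ), the CDF is F(x) = 1 - e^(-λx).
The median m satisfies F(m) = 0.5:
1 - e^(-λm) = 0.5
e^(-λm) = 0.5
λm = ln(2)
m = ln(2) / λ

Given m = 0.5501:
λ = ln(2) / 0.5501 = 0.693147 / 0.5501 = 1.2600

Verification: ln(2) / 1.2600 = 0.5501 ✓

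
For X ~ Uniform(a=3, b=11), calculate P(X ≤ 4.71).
0.213750

We have X ~ Uniform(a=3, b=11).

The CDF gives us P(X ≤ k).

Using the CDF:
P(X ≤ 4.71) = 0.213750

This means there's approximately a 21.4% chance that X is at most 4.71.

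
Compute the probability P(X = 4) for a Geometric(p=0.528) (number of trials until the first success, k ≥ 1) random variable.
0.055521

We have X ~ Geometric(p=0.528) (number of trials until the first success, k ≥ 1).

For a Geometric distribution, the PMF gives us the probability of each outcome.

Using the PMF formula:
P(X = 4) = 0.055521

Rounded to 4 decimal places: 0.0555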